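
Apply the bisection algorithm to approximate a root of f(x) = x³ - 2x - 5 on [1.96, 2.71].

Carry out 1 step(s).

f(x) = x³ - 2x - 5
Initial interval: [1.96, 2.71]

Iteration 1:
  c_1 = (1.960000 + 2.710000)/2 = 2.335000
  f(c_1) = f(2.335000) = 3.060945
  f(a) × f(c) < 0, new interval: [1.960000, 2.335000]

After 1 iteration(s), the approximation is c_1 = 2.335000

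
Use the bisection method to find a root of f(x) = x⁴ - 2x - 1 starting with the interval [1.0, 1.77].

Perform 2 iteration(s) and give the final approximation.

f(x) = x⁴ - 2x - 1
Initial interval: [1.0, 1.77]

Iteration 1:
  c_1 = (1.000000 + 1.770000)/2 = 1.385000
  f(c_1) = f(1.385000) = -0.090413
  f(a) × f(c) ≥ 0, new interval: [1.385000, 1.770000]
Iteration 2:
  c_2 = (1.385000 + 1.770000)/2 = 1.577500
  f(c_2) = f(1.577500) = 2.037663
  f(a) × f(c) < 0, new interval: [1.385000, 1.577500]

After 2 iteration(s), the approximation is c_2 = 1.577500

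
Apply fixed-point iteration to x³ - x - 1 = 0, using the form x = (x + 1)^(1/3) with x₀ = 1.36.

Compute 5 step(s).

Equation: x³ - x - 1 = 0
Fixed-point form: x = (x + 1)^(1/3)
x₀ = 1.36

x_1 = g(1.360000) = 1.331386
x_2 = g(1.331386) = 1.325983
x_3 = g(1.325983) = 1.324958
x_4 = g(1.324958) = 1.324764
x_5 = g(1.324764) = 1.324727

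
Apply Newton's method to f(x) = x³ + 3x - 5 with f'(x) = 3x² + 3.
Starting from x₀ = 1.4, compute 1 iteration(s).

f(x) = x³ + 3x - 5
f'(x) = 3x² + 3
x₀ = 1.4

Newton-Raphson formula: x_{n+1} = x_n - f(x_n)/f'(x_n)

Iteration 1:
  f(1.400000) = 1.944000
  f'(1.400000) = 8.880000
  x_1 = 1.400000 - 1.944000/8.880000 = 1.181081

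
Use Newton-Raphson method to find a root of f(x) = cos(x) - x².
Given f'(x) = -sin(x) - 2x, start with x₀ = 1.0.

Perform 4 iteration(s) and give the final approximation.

f(x) = cos(x) - x²
f'(x) = -sin(x) - 2x
x₀ = 1.0

Newton-Raphson formula: x_{n+1} = x_n - f(x_n)/f'(x_n)

Iteration 1:
  f(1.000000) = -0.459698
  f'(1.000000) = -2.841471
  x_1 = 1.000000 - (-0.459698)/(-2.841471) = 0.838218
Iteration 2:
  f(0.838218) = -0.033822
  f'(0.838218) = -2.419890
  x_2 = 0.838218 - (-0.033822)/(-2.419890) = 0.824242
Iteration 3:
  f(0.824242) = -0.000261
  f'(0.824242) = -2.382517
  x_3 = 0.824242 - (-0.000261)/(-2.382517) = 0.824132
Iteration 4:
  f(0.824132) = 0.000000
  f'(0.824132) = -2.382223
  x_4 = 0.824132 - 0.000000/(-2.382223) = 0.824132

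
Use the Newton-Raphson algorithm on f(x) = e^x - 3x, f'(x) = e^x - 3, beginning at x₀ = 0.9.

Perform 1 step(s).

f(x) = e^x - 3x
f'(x) = e^x - 3
x₀ = 0.9

Newton-Raphson formula: x_{n+1} = x_n - f(x_n)/f'(x_n)

Iteration 1:
  f(0.900000) = -0.240397
  f'(0.900000) = -0.540397
  x_1 = 0.900000 - (-0.240397)/(-0.540397) = 0.455148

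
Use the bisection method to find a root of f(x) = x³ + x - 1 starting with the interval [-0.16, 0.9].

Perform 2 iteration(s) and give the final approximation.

f(x) = x³ + x - 1
Initial interval: [-0.16, 0.9]

Iteration 1:
  c_1 = (-0.160000 + 0.900000)/2 = 0.370000
  f(c_1) = f(0.370000) = -0.579347
  f(a) × f(c) ≥ 0, new interval: [0.370000, 0.900000]
Iteration 2:
  c_2 = (0.370000 + 0.900000)/2 = 0.635000
  f(c_2) = f(0.635000) = -0.108952
  f(a) × f(c) ≥ 0, new interval: [0.635000, 0.900000]

After 2 iteration(s), the approximation is c_2 = 0.635000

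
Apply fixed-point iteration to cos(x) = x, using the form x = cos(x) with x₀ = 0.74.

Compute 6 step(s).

Equation: cos(x) = x
Fixed-point form: x = cos(x)
x₀ = 0.74

x_1 = g(0.740000) = 0.738469
x_2 = g(0.738469) = 0.739500
x_3 = g(0.739500) = 0.738805
x_4 = g(0.738805) = 0.739274
x_5 = g(0.739274) = 0.738958
x_6 = g(0.738958) = 0.739171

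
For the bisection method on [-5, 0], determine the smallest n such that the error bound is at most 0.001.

We need (b-a)/2^n ≤ 0.001
(0 - (-5))/2^n ≤ 0.001
5/2^n ≤ 0.001
2^n ≥ 5000
n ≥ log₂(5000) = 12.29
n ≥ 13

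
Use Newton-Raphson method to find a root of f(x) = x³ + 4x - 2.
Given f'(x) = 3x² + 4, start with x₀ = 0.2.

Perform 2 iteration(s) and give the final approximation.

f(x) = x³ + 4x - 2
f'(x) = 3x² + 4
x₀ = 0.2

Newton-Raphson formula: x_{n+1} = x_n - f(x_n)/f'(x_n)

Iteration 1:
  f(0.200000) = -1.192000
  f'(0.200000) = 4.120000
  x_1 = 0.200000 - (-1.192000)/4.120000 = 0.489320
Iteration 2:
  f(0.489320) = 0.074442
  f'(0.489320) = 4.718303
  x_2 = 0.489320 - 0.074442/4.718303 = 0.473543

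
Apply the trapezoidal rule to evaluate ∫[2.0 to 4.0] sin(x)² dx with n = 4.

f(x) = sin(x)²
a = 2.0, b = 4.0, n = 4
h = (b - a)/n = 0.500000

Trapezoidal rule: (h/2)[f(x₀) + 2f(x₁) + 2f(x₂) + ... + f(xₙ)]

x_0 = 2.0000, f(x_0) = 0.826822, coefficient = 1
x_1 = 2.5000, f(x_1) = 0.358169, coefficient = 2
x_2 = 3.0000, f(x_2) = 0.019915, coefficient = 2
x_3 = 3.5000, f(x_3) = 0.123049, coefficient = 2
x_4 = 4.0000, f(x_4) = 0.572750, coefficient = 1

I ≈ (0.500000/2) × 2.401837 = 0.600459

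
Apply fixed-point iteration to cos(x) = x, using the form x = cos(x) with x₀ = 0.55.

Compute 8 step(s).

Equation: cos(x) = x
Fixed-point form: x = cos(x)
x₀ = 0.55

x_1 = g(0.550000) = 0.852525
x_2 = g(0.852525) = 0.658084
x_3 = g(0.658084) = 0.791165
x_4 = g(0.791165) = 0.703017
x_5 = g(0.703017) = 0.762895
x_6 = g(0.762895) = 0.722839
x_7 = g(0.722839) = 0.749931
x_8 = g(0.749931) = 0.731736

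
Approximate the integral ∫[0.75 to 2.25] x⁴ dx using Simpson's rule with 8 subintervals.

f(x) = x⁴
a = 0.75, b = 2.25, n = 8
h = (b - a)/n = 0.187500

Simpson's rule: (h/3)[f(x₀) + 4f(x₁) + 2f(x₂) + ... + f(xₙ)]

x_0 = 0.7500, f(x_0) = 0.316406, coefficient = 1
x_1 = 0.9375, f(x_1) = 0.772476, coefficient = 4
x_2 = 1.1250, f(x_2) = 1.601807, coefficient = 2
x_3 = 1.3125, f(x_3) = 2.967545, coefficient = 4
x_4 = 1.5000, f(x_4) = 5.062500, coefficient = 2
x_5 = 1.6875, f(x_5) = 8.109146, coefficient = 4
x_6 = 1.8750, f(x_6) = 12.359619, coefficient = 2
x_7 = 2.0625, f(x_7) = 18.095718, coefficient = 4
x_8 = 2.2500, f(x_8) = 25.628906, coefficient = 1

I ≈ (0.187500/3) × 183.772705 = 11.485794
Exact value: 11.485547
Error: 0.000247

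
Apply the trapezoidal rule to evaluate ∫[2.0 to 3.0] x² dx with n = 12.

f(x) = x²
a = 2.0, b = 3.0, n = 12
h = (b - a)/n = 0.083333

Trapezoidal rule: (h/2)[f(x₀) + 2f(x₁) + 2f(x₂) + ... + f(xₙ)]

x_0 = 2.0000, f(x_0) = 4.000000, coefficient = 1
x_1 = 2.0833, f(x_1) = 4.340278, coefficient = 2
x_2 = 2.1667, f(x_2) = 4.694444, coefficient = 2
x_3 = 2.2500, f(x_3) = 5.062500, coefficient = 2
x_4 = 2.3333, f(x_4) = 5.444444, coefficient = 2
x_5 = 2.4167, f(x_5) = 5.840278, coefficient = 2
x_6 = 2.5000, f(x_6) = 6.250000, coefficient = 2
x_7 = 2.5833, f(x_7) = 6.673611, coefficient = 2
x_8 = 2.6667, f(x_8) = 7.111111, coefficient = 2
x_9 = 2.7500, f(x_9) = 7.562500, coefficient = 2
x_10 = 2.8333, f(x_10) = 8.027778, coefficient = 2
x_11 = 2.9167, f(x_11) = 8.506944, coefficient = 2
x_12 = 3.0000, f(x_12) = 9.000000, coefficient = 1

I ≈ (0.083333/2) × 152.027778 = 6.334491
Exact value: 6.333333
Error: 0.001157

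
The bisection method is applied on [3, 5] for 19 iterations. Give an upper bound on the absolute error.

Bisection error bound: |error| ≤ (b-a)/2^n
|error| ≤ (5 - 3)/2^19 = 2/2^19
|error| ≤ 0.0000038147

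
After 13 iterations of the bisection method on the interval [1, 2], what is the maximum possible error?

Bisection error bound: |error| ≤ (b-a)/2^n
|error| ≤ (2 - 1)/2^13 = 1/2^13
|error| ≤ 0.0001220703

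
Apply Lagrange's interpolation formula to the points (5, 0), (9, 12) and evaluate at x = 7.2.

Lagrange interpolation formula:
P(x) = Σ yᵢ × Lᵢ(x)
where Lᵢ(x) = Π_{j≠i} (x - xⱼ)/(xᵢ - xⱼ)

L_0(7.2) = (7.2 - 9)/(5 - 9) = 0.450000
L_1(7.2) = (7.2 - 5)/(9 - 5) = 0.550000

P(7.2) = 0×L_0(7.2) + 12×L_1(7.2)
P(7.2) = 6.600000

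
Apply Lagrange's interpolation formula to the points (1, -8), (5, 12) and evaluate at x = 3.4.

Lagrange interpolation formula:
P(x) = Σ yᵢ × Lᵢ(x)
where Lᵢ(x) = Π_{j≠i} (x - xⱼ)/(xᵢ - xⱼ)

L_0(3.4) = (3.4 - 5)/(1 - 5) = 0.400000
L_1(3.4) = (3.4 - 1)/(5 - 1) = 0.600000

P(3.4) = (-8)×L_0(3.4) + 12×L_1(3.4)
P(3.4) = 4.000000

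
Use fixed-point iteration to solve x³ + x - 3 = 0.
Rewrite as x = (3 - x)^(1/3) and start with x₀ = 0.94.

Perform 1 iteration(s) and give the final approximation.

Equation: x³ + x - 3 = 0
Fixed-point form: x = (3 - x)^(1/3)
x₀ = 0.94

x_1 = g(0.940000) = 1.272396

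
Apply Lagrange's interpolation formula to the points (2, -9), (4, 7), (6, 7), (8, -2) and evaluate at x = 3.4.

Lagrange interpolation formula:
P(x) = Σ yᵢ × Lᵢ(x)
where Lᵢ(x) = Π_{j≠i} (x - xⱼ)/(xᵢ - xⱼ)

L_0(3.4) = (3.4 - 4)/(2 - 4) × (3.4 - 6)/(2 - 6) × (3.4 - 8)/(2 - 8) = 0.149500
L_1(3.4) = (3.4 - 2)/(4 - 2) × (3.4 - 6)/(4 - 6) × (3.4 - 8)/(4 - 8) = 1.046500
L_2(3.4) = (3.4 - 2)/(6 - 2) × (3.4 - 4)/(6 - 4) × (3.4 - 8)/(6 - 8) = -0.241500
L_3(3.4) = (3.4 - 2)/(8 - 2) × (3.4 - 4)/(8 - 4) × (3.4 - 6)/(8 - 6) = 0.045500

P(3.4) = (-9)×L_0(3.4) + 7×L_1(3.4) + 7×L_2(3.4) + (-2)×L_3(3.4)
P(3.4) = 4.198500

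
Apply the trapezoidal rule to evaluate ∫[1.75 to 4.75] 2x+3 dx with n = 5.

f(x) = 2x+3
a = 1.75, b = 4.75, n = 5
h = (b - a)/n = 0.600000

Trapezoidal rule: (h/2)[f(x₀) + 2f(x₁) + 2f(x₂) + ... + f(xₙ)]

x_0 = 1.7500, f(x_0) = 6.500000, coefficient = 1
x_1 = 2.3500, f(x_1) = 7.700000, coefficient = 2
x_2 = 2.9500, f(x_2) = 8.900000, coefficient = 2
x_3 = 3.5500, f(x_3) = 10.100000, coefficient = 2
x_4 = 4.1500, f(x_4) = 11.300000, coefficient = 2
x_5 = 4.7500, f(x_5) = 12.500000, coefficient = 1

I ≈ (0.600000/2) × 95.000000 = 28.500000
Exact value: 28.500000
Error: 0.000000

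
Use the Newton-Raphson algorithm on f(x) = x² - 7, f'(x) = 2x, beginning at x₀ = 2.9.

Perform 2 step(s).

f(x) = x² - 7
f'(x) = 2x
x₀ = 2.9

Newton-Raphson formula: x_{n+1} = x_n - f(x_n)/f'(x_n)

Iteration 1:
  f(2.900000) = 1.410000
  f'(2.900000) = 5.800000
  x_1 = 2.900000 - 1.410000/5.800000 = 2.656897
Iteration 2:
  f(2.656897) = 0.059099
  f'(2.656897) = 5.313793
  x_2 = 2.656897 - 0.059099/5.313793 = 2.645775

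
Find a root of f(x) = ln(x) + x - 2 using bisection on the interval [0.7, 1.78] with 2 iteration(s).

f(x) = ln(x) + x - 2
Initial interval: [0.7, 1.78]

Iteration 1:
  c_1 = (0.700000 + 1.780000)/2 = 1.240000
  f(c_1) = f(1.240000) = -0.544889
  f(a) × f(c) ≥ 0, new interval: [1.240000, 1.780000]
Iteration 2:
  c_2 = (1.240000 + 1.780000)/2 = 1.510000
  f(c_2) = f(1.510000) = -0.077890
  f(a) × f(c) ≥ 0, new interval: [1.510000, 1.780000]

After 2 iteration(s), the approximation is c_2 = 1.510000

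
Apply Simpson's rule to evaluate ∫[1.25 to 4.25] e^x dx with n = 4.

f(x) = e^x
a = 1.25, b = 4.25, n = 4
h = (b - a)/n = 0.750000

Simpson's rule: (h/3)[f(x₀) + 4f(x₁) + 2f(x₂) + ... + f(xₙ)]

x_0 = 1.2500, f(x_0) = 3.490343, coefficient = 1
x_1 = 2.0000, f(x_1) = 7.389056, coefficient = 4
x_2 = 2.7500, f(x_2) = 15.642632, coefficient = 2
x_3 = 3.5000, f(x_3) = 33.115452, coefficient = 4
x_4 = 4.2500, f(x_4) = 70.105412, coefficient = 1

I ≈ (0.750000/3) × 266.899051 = 66.724763
Exact value: 66.615069
Error: 0.109693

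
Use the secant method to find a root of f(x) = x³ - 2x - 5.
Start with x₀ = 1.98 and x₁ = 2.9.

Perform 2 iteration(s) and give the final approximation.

f(x) = x³ - 2x - 5
x₀ = 1.98, x₁ = 2.9

Secant formula: x_{n+1} = x_n - f(x_n)(x_n - x_{n-1})/(f(x_n) - f(x_{n-1}))

Iteration 1:
  f(1.980000) = -1.197608
  f(2.900000) = 13.589000
  x_2 = 2.900000 - 13.589000×(2.900000 - 1.980000)/(13.589000 - (-1.197608))
       = 2.054513
Iteration 2:
  f(2.900000) = 13.589000
  f(2.054513) = -0.436875
  x_3 = 2.054513 - (-0.436875)×(2.054513 - 2.900000)/(-0.436875 - 13.589000)
       = 2.080848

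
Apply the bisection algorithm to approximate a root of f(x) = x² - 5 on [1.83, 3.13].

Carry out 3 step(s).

f(x) = x² - 5
Initial interval: [1.83, 3.13]

Iteration 1:
  c_1 = (1.830000 + 3.130000)/2 = 2.480000
  f(c_1) = f(2.480000) = 1.150400
  f(a) × f(c) < 0, new interval: [1.830000, 2.480000]
Iteration 2:
  c_2 = (1.830000 + 2.480000)/2 = 2.155000
  f(c_2) = f(2.155000) = -0.355975
  f(a) × f(c) ≥ 0, new interval: [2.155000, 2.480000]
Iteration 3:
  c_3 = (2.155000 + 2.480000)/2 = 2.317500
  f(c_3) = f(2.317500) = 0.370806
  f(a) × f(c) < 0, new interval: [2.155000, 2.317500]

After 3 iteration(s), the approximation is c_3 = 2.317500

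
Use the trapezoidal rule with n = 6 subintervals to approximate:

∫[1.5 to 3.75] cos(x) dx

f(x) = cos(x)
a = 1.5, b = 3.75, n = 6
h = (b - a)/n = 0.375000

Trapezoidal rule: (h/2)[f(x₀) + 2f(x₁) + 2f(x₂) + ... + f(xₙ)]

x_0 = 1.5000, f(x_0) = 0.070737, coefficient = 1
x_1 = 1.8750, f(x_1) = -0.299534, coefficient = 2
x_2 = 2.2500, f(x_2) = -0.628174, coefficient = 2
x_3 = 2.6250, f(x_3) = -0.869507, coefficient = 2
x_4 = 3.0000, f(x_4) = -0.989992, coefficient = 2
x_5 = 3.3750, f(x_5) = -0.972884, coefficient = 2
x_6 = 3.7500, f(x_6) = -0.820559, coefficient = 1

I ≈ (0.375000/2) × -8.270004 = -1.550626
Exact value: -1.569056
Error: 0.018431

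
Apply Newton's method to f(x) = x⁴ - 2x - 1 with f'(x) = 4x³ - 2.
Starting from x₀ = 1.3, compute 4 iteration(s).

f(x) = x⁴ - 2x - 1
f'(x) = 4x³ - 2
x₀ = 1.3

Newton-Raphson formula: x_{n+1} = x_n - f(x_n)/f'(x_n)

Iteration 1:
  f(1.300000) = -0.743900
  f'(1.300000) = 6.788000
  x_1 = 1.300000 - (-0.743900)/6.788000 = 1.409590
Iteration 2:
  f(1.409590) = 0.128771
  f'(1.409590) = 9.203116
  x_2 = 1.409590 - 0.128771/9.203116 = 1.395598
Iteration 3:
  f(1.395598) = 0.002319
  f'(1.395598) = 8.872799
  x_3 = 1.395598 - 0.002319/8.872799 = 1.395337
Iteration 4:
  f(1.395337) = 0.000001
  f'(1.395337) = 8.866693
  x_4 = 1.395337 - 0.000001/8.866693 = 1.395337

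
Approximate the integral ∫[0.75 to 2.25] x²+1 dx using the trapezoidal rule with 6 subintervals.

f(x) = x²+1
a = 0.75, b = 2.25, n = 6
h = (b - a)/n = 0.250000

Trapezoidal rule: (h/2)[f(x₀) + 2f(x₁) + 2f(x₂) + ... + f(xₙ)]

x_0 = 0.7500, f(x_0) = 1.562500, coefficient = 1
x_1 = 1.0000, f(x_1) = 2.000000, coefficient = 2
x_2 = 1.2500, f(x_2) = 2.562500, coefficient = 2
x_3 = 1.5000, f(x_3) = 3.250000, coefficient = 2
x_4 = 1.7500, f(x_4) = 4.062500, coefficient = 2
x_5 = 2.0000, f(x_5) = 5.000000, coefficient = 2
x_6 = 2.2500, f(x_6) = 6.062500, coefficient = 1

I ≈ (0.250000/2) × 41.375000 = 5.171875
Exact value: 5.156250
Error: 0.015625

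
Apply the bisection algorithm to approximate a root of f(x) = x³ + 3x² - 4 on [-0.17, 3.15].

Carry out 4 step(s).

f(x) = x³ + 3x² - 4
Initial interval: [-0.17, 3.15]

Iteration 1:
  c_1 = (-0.170000 + 3.150000)/2 = 1.490000
  f(c_1) = f(1.490000) = 5.968249
  f(a) × f(c) < 0, new interval: [-0.170000, 1.490000]
Iteration 2:
  c_2 = (-0.170000 + 1.490000)/2 = 0.660000
  f(c_2) = f(0.660000) = -2.405704
  f(a) × f(c) ≥ 0, new interval: [0.660000, 1.490000]
Iteration 3:
  c_3 = (0.660000 + 1.490000)/2 = 1.075000
  f(c_3) = f(1.075000) = 0.709172
  f(a) × f(c) < 0, new interval: [0.660000, 1.075000]
Iteration 4:
  c_4 = (0.660000 + 1.075000)/2 = 0.867500
  f(c_4) = f(0.867500) = -1.089489
  f(a) × f(c) ≥ 0, new interval: [0.867500, 1.075000]

After 4 iteration(s), the approximation is c_4 = 0.867500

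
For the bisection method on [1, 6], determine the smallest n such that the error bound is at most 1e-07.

We need (b-a)/2^n ≤ 1e-07
(6 - 1)/2^n ≤ 1e-07
5/2^n ≤ 1e-07
2^n ≥ 50000000
n ≥ log₂(50000000) = 25.58
n ≥ 26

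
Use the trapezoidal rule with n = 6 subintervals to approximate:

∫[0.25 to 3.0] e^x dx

f(x) = e^x
a = 0.25, b = 3.0, n = 6
h = (b - a)/n = 0.458333

Trapezoidal rule: (h/2)[f(x₀) + 2f(x₁) + 2f(x₂) + ... + f(xₙ)]

x_0 = 0.2500, f(x_0) = 1.284025, coefficient = 1
x_1 = 0.7083, f(x_1) = 2.030604, coefficient = 2
x_2 = 1.1667, f(x_2) = 3.211271, coefficient = 2
x_3 = 1.6250, f(x_3) = 5.078419, coefficient = 2
x_4 = 2.0833, f(x_4) = 8.031195, coefficient = 2
x_5 = 2.5417, f(x_5) = 12.700821, coefficient = 2
x_6 = 3.0000, f(x_6) = 20.085537, coefficient = 1

I ≈ (0.458333/2) × 83.474182 = 19.129500
Exact value: 18.801512
Error: 0.327989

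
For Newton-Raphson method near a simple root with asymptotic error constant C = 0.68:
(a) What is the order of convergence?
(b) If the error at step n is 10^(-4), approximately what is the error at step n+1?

(a) Newton-Raphson has quadratic (order 2) convergence near simple roots.
    This means |e_{n+1}| ≈ C|e_n|².

(b) With |e_n| = 10^(-4) and C = 0.68:
    |e_{n+1}| ≈ 0.68 × (10^(-4))² = 0.68 × 10^(-8)

(a) 2 (quadratic); (b) |e_{n+1}| ≈ 6.800e-09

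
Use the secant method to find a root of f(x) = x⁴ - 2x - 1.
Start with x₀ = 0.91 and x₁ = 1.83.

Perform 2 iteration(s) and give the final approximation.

f(x) = x⁴ - 2x - 1
x₀ = 0.91, x₁ = 1.83

Secant formula: x_{n+1} = x_n - f(x_n)(x_n - x_{n-1})/(f(x_n) - f(x_{n-1}))

Iteration 1:
  f(0.910000) = -2.134250
  f(1.830000) = 6.555131
  x_2 = 1.830000 - 6.555131×(1.830000 - 0.910000)/(6.555131 - (-2.134250))
       = 1.135967
Iteration 2:
  f(1.830000) = 6.555131
  f(1.135967) = -1.606749
  x_3 = 1.135967 - (-1.606749)×(1.135967 - 1.830000)/(-1.606749 - 6.555131)
       = 1.272594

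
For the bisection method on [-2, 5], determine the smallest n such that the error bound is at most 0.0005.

We need (b-a)/2^n ≤ 0.0005
(5 - (-2))/2^n ≤ 0.0005
7/2^n ≤ 0.0005
2^n ≥ 14000
n ≥ log₂(14000) = 13.77
n ≥ 14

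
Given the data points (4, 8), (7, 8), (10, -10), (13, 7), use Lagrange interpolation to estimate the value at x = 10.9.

Lagrange interpolation formula:
P(x) = Σ yᵢ × Lᵢ(x)
where Lᵢ(x) = Π_{j≠i} (x - xⱼ)/(xᵢ - xⱼ)

L_0(10.9) = (10.9 - 7)/(4 - 7) × (10.9 - 10)/(4 - 10) × (10.9 - 13)/(4 - 13) = 0.045500
L_1(10.9) = (10.9 - 4)/(7 - 4) × (10.9 - 10)/(7 - 10) × (10.9 - 13)/(7 - 13) = -0.241500
L_2(10.9) = (10.9 - 4)/(10 - 4) × (10.9 - 7)/(10 - 7) × (10.9 - 13)/(10 - 13) = 1.046500
L_3(10.9) = (10.9 - 4)/(13 - 4) × (10.9 - 7)/(13 - 7) × (10.9 - 10)/(13 - 10) = 0.149500

P(10.9) = 8×L_0(10.9) + 8×L_1(10.9) + (-10)×L_2(10.9) + 7×L_3(10.9)
P(10.9) = -10.986500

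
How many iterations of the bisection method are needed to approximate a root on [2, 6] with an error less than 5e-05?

We need (b-a)/2^n ≤ 5e-05
(6 - 2)/2^n ≤ 5e-05
4/2^n ≤ 5e-05
2^n ≥ 80000
n ≥ log₂(80000) = 16.29
n ≥ 17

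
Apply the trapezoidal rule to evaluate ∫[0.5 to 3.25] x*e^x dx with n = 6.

f(x) = x*e^x
a = 0.5, b = 3.25, n = 6
h = (b - a)/n = 0.458333

Trapezoidal rule: (h/2)[f(x₀) + 2f(x₁) + 2f(x₂) + ... + f(xₙ)]

x_0 = 0.5000, f(x_0) = 0.824361, coefficient = 1
x_1 = 0.9583, f(x_1) = 2.498708, coefficient = 2
x_2 = 1.4167, f(x_2) = 5.841417, coefficient = 2
x_3 = 1.8750, f(x_3) = 12.226536, coefficient = 2
x_4 = 2.3333, f(x_4) = 24.061937, coefficient = 2
x_5 = 2.7917, f(x_5) = 45.526995, coefficient = 2
x_6 = 3.2500, f(x_6) = 83.818605, coefficient = 1

I ≈ (0.458333/2) × 264.954150 = 60.718659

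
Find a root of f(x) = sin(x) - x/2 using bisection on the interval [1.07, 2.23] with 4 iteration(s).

f(x) = sin(x) - x/2
Initial interval: [1.07, 2.23]

Iteration 1:
  c_1 = (1.070000 + 2.230000)/2 = 1.650000
  f(c_1) = f(1.650000) = 0.171865
  f(a) × f(c) ≥ 0, new interval: [1.650000, 2.230000]
Iteration 2:
  c_2 = (1.650000 + 2.230000)/2 = 1.940000
  f(c_2) = f(1.940000) = -0.037385
  f(a) × f(c) < 0, new interval: [1.650000, 1.940000]
Iteration 3:
  c_3 = (1.650000 + 1.940000)/2 = 1.795000
  f(c_3) = f(1.795000) = 0.077471
  f(a) × f(c) ≥ 0, new interval: [1.795000, 1.940000]
Iteration 4:
  c_4 = (1.795000 + 1.940000)/2 = 1.867500
  f(c_4) = f(1.867500) = 0.022555
  f(a) × f(c) ≥ 0, new interval: [1.867500, 1.940000]

After 4 iteration(s), the approximation is c_4 = 1.867500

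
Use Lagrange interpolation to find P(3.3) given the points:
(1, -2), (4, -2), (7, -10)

Lagrange interpolation formula:
P(x) = Σ yᵢ × Lᵢ(x)
where Lᵢ(x) = Π_{j≠i} (x - xⱼ)/(xᵢ - xⱼ)

L_0(3.3) = (3.3 - 4)/(1 - 4) × (3.3 - 7)/(1 - 7) = 0.143889
L_1(3.3) = (3.3 - 1)/(4 - 1) × (3.3 - 7)/(4 - 7) = 0.945556
L_2(3.3) = (3.3 - 1)/(7 - 1) × (3.3 - 4)/(7 - 4) = -0.089444

P(3.3) = (-2)×L_0(3.3) + (-2)×L_1(3.3) + (-10)×L_2(3.3)
P(3.3) = -1.284444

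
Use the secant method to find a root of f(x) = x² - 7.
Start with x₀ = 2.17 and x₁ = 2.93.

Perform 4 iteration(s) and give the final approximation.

f(x) = x² - 7
x₀ = 2.17, x₁ = 2.93

Secant formula: x_{n+1} = x_n - f(x_n)(x_n - x_{n-1})/(f(x_n) - f(x_{n-1}))

Iteration 1:
  f(2.170000) = -2.291100
  f(2.930000) = 1.584900
  x_2 = 2.930000 - 1.584900×(2.930000 - 2.170000)/(1.584900 - (-2.291100))
       = 2.619235
Iteration 2:
  f(2.930000) = 1.584900
  f(2.619235) = -0.139606
  x_3 = 2.619235 - (-0.139606)×(2.619235 - 2.930000)/(-0.139606 - 1.584900)
       = 2.644393
Iteration 3:
  f(2.619235) = -0.139606
  f(2.644393) = -0.007185
  x_4 = 2.644393 - (-0.007185)×(2.644393 - 2.619235)/(-0.007185 - (-0.139606))
       = 2.645758
Iteration 4:
  f(2.644393) = -0.007185
  f(2.645758) = 0.000036
  x_5 = 2.645758 - 0.000036×(2.645758 - 2.644393)/(0.000036 - (-0.007185))
       = 2.645751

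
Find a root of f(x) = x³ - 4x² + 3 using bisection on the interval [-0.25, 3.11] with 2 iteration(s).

f(x) = x³ - 4x² + 3
Initial interval: [-0.25, 3.11]

Iteration 1:
  c_1 = (-0.250000 + 3.110000)/2 = 1.430000
  f(c_1) = f(1.430000) = -2.255393
  f(a) × f(c) < 0, new interval: [-0.250000, 1.430000]
Iteration 2:
  c_2 = (-0.250000 + 1.430000)/2 = 0.590000
  f(c_2) = f(0.590000) = 1.812979
  f(a) × f(c) ≥ 0, new interval: [0.590000, 1.430000]

After 2 iteration(s), the approximation is c_2 = 0.590000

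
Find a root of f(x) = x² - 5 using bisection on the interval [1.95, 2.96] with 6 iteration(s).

f(x) = x² - 5
Initial interval: [1.95, 2.96]

Iteration 1:
  c_1 = (1.950000 + 2.960000)/2 = 2.455000
  f(c_1) = f(2.455000) = 1.027025
  f(a) × f(c) < 0, new interval: [1.950000, 2.455000]
Iteration 2:
  c_2 = (1.950000 + 2.455000)/2 = 2.202500
  f(c_2) = f(2.202500) = -0.148994
  f(a) × f(c) ≥ 0, new interval: [2.202500, 2.455000]
Iteration 3:
  c_3 = (2.202500 + 2.455000)/2 = 2.328750
  f(c_3) = f(2.328750) = 0.423077
  f(a) × f(c) < 0, new interval: [2.202500, 2.328750]
Iteration 4:
  c_4 = (2.202500 + 2.328750)/2 = 2.265625
  f(c_4) = f(2.265625) = 0.133057
  f(a) × f(c) < 0, new interval: [2.202500, 2.265625]
Iteration 5:
  c_5 = (2.202500 + 2.265625)/2 = 2.234063
  f(c_5) = f(2.234063) = -0.008965
  f(a) × f(c) ≥ 0, new interval: [2.234063, 2.265625]
Iteration 6:
  c_6 = (2.234063 + 2.265625)/2 = 2.249844
  f(c_6) = f(2.249844) = 0.061797
  f(a) × f(c) < 0, new interval: [2.234063, 2.249844]

After 6 iteration(s), the approximation is c_6 = 2.249844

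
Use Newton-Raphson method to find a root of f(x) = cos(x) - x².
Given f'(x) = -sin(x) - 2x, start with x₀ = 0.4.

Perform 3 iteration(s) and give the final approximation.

f(x) = cos(x) - x²
f'(x) = -sin(x) - 2x
x₀ = 0.4

Newton-Raphson formula: x_{n+1} = x_n - f(x_n)/f'(x_n)

Iteration 1:
  f(0.400000) = 0.761061
  f'(0.400000) = -1.189418
  x_1 = 0.400000 - 0.761061/(-1.189418) = 1.039860
Iteration 2:
  f(1.039860) = -0.574967
  f'(1.039860) = -2.942053
  x_2 = 1.039860 - (-0.574967)/(-2.942053) = 0.844429
Iteration 3:
  f(0.844429) = -0.048902
  f'(0.844429) = -2.436450
  x_3 = 0.844429 - (-0.048902)/(-2.436450) = 0.824358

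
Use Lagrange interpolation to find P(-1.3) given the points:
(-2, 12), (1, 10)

Lagrange interpolation formula:
P(x) = Σ yᵢ × Lᵢ(x)
where Lᵢ(x) = Π_{j≠i} (x - xⱼ)/(xᵢ - xⱼ)

L_0(-1.3) = (-1.3 - 1)/(-2 - 1) = 0.766667
L_1(-1.3) = (-1.3 - (-2))/(1 - (-2)) = 0.233333

P(-1.3) = 12×L_0(-1.3) + 10×L_1(-1.3)
P(-1.3) = 11.533333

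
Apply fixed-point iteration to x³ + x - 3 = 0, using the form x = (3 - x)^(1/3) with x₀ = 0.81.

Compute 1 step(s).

Equation: x³ + x - 3 = 0
Fixed-point form: x = (3 - x)^(1/3)
x₀ = 0.81

x_1 = g(0.810000) = 1.298618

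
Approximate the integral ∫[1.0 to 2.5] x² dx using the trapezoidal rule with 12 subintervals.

f(x) = x²
a = 1.0, b = 2.5, n = 12
h = (b - a)/n = 0.125000

Trapezoidal rule: (h/2)[f(x₀) + 2f(x₁) + 2f(x₂) + ... + f(xₙ)]

x_0 = 1.0000, f(x_0) = 1.000000, coefficient = 1
x_1 = 1.1250, f(x_1) = 1.265625, coefficient = 2
x_2 = 1.2500, f(x_2) = 1.562500, coefficient = 2
x_3 = 1.3750, f(x_3) = 1.890625, coefficient = 2
x_4 = 1.5000, f(x_4) = 2.250000, coefficient = 2
x_5 = 1.6250, f(x_5) = 2.640625, coefficient = 2
x_6 = 1.7500, f(x_6) = 3.062500, coefficient = 2
x_7 = 1.8750, f(x_7) = 3.515625, coefficient = 2
x_8 = 2.0000, f(x_8) = 4.000000, coefficient = 2
x_9 = 2.1250, f(x_9) = 4.515625, coefficient = 2
x_10 = 2.2500, f(x_10) = 5.062500, coefficient = 2
x_11 = 2.3750, f(x_11) = 5.640625, coefficient = 2
x_12 = 2.5000, f(x_12) = 6.250000, coefficient = 1

I ≈ (0.125000/2) × 78.062500 = 4.878906
Exact value: 4.875000
Error: 0.003906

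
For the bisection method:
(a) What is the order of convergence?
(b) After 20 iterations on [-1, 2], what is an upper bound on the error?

(a) Bisection has linear (order 1) convergence; the error is halved each step.

(b) Error bound = (b-a)/2^n = (2 - (-1))/2^{20}
    = 3/2^{20}

(a) 1 (linear); (b) error ≤ 2.86e-06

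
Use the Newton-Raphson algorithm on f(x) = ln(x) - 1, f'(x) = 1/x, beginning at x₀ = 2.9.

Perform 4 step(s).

f(x) = ln(x) - 1
f'(x) = 1/x
x₀ = 2.9

Newton-Raphson formula: x_{n+1} = x_n - f(x_n)/f'(x_n)

Iteration 1:
  f(2.900000) = 0.064711
  f'(2.900000) = 0.344828
  x_1 = 2.900000 - 0.064711/0.344828 = 2.712339
Iteration 2:
  f(2.712339) = -0.002189
  f'(2.712339) = 0.368685
  x_2 = 2.712339 - (-0.002189)/0.368685 = 2.718275
Iteration 3:
  f(2.718275) = -0.000002
  f'(2.718275) = 0.367880
  x_3 = 2.718275 - (-0.000002)/0.367880 = 2.718282
Iteration 4:
  f(2.718282) = 0.000000
  f'(2.718282) = 0.367879
  x_4 = 2.718282 - 0.000000/0.367879 = 2.718282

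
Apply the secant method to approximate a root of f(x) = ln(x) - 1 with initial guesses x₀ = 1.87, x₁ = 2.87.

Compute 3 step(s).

f(x) = ln(x) - 1
x₀ = 1.87, x₁ = 2.87

Secant formula: x_{n+1} = x_n - f(x_n)(x_n - x_{n-1})/(f(x_n) - f(x_{n-1}))

Iteration 1:
  f(1.870000) = -0.374062
  f(2.870000) = 0.054312
  x_2 = 2.870000 - 0.054312×(2.870000 - 1.870000)/(0.054312 - (-0.374062))
       = 2.743213
Iteration 2:
  f(2.870000) = 0.054312
  f(2.743213) = 0.009130
  x_3 = 2.743213 - 0.009130×(2.743213 - 2.870000)/(0.009130 - 0.054312)
       = 2.717593
Iteration 3:
  f(2.743213) = 0.009130
  f(2.717593) = -0.000253
  x_4 = 2.717593 - (-0.000253)×(2.717593 - 2.743213)/(-0.000253 - 0.009130)
       = 2.718285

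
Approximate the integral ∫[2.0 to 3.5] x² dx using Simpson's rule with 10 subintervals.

f(x) = x²
a = 2.0, b = 3.5, n = 10
h = (b - a)/n = 0.150000

Simpson's rule: (h/3)[f(x₀) + 4f(x₁) + 2f(x₂) + ... + f(xₙ)]

x_0 = 2.0000, f(x_0) = 4.000000, coefficient = 1
x_1 = 2.1500, f(x_1) = 4.622500, coefficient = 4
x_2 = 2.3000, f(x_2) = 5.290000, coefficient = 2
x_3 = 2.4500, f(x_3) = 6.002500, coefficient = 4
x_4 = 2.6000, f(x_4) = 6.760000, coefficient = 2
x_5 = 2.7500, f(x_5) = 7.562500, coefficient = 4
x_6 = 2.9000, f(x_6) = 8.410000, coefficient = 2
x_7 = 3.0500, f(x_7) = 9.302500, coefficient = 4
x_8 = 3.2000, f(x_8) = 10.240000, coefficient = 2
x_9 = 3.3500, f(x_9) = 11.222500, coefficient = 4
x_10 = 3.5000, f(x_10) = 12.250000, coefficient = 1

I ≈ (0.150000/3) × 232.500000 = 11.625000
Exact value: 11.625000
Error: 0.000000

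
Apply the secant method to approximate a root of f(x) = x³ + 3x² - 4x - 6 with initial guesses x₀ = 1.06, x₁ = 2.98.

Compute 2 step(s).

f(x) = x³ + 3x² - 4x - 6
x₀ = 1.06, x₁ = 2.98

Secant formula: x_{n+1} = x_n - f(x_n)(x_n - x_{n-1})/(f(x_n) - f(x_{n-1}))

Iteration 1:
  f(1.060000) = -5.678184
  f(2.980000) = 35.184792
  x_2 = 2.980000 - 35.184792×(2.980000 - 1.060000)/(35.184792 - (-5.678184))
       = 1.326797
Iteration 2:
  f(2.980000) = 35.184792
  f(1.326797) = -3.690338
  x_3 = 1.326797 - (-3.690338)×(1.326797 - 2.980000)/(-3.690338 - 35.184792)
       = 1.483732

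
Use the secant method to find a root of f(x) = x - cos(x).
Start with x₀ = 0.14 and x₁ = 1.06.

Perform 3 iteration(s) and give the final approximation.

f(x) = x - cos(x)
x₀ = 0.14, x₁ = 1.06

Secant formula: x_{n+1} = x_n - f(x_n)(x_n - x_{n-1})/(f(x_n) - f(x_{n-1}))

Iteration 1:
  f(0.140000) = -0.850216
  f(1.060000) = 0.571128
  x_2 = 1.060000 - 0.571128×(1.060000 - 0.140000)/(0.571128 - (-0.850216))
       = 0.690323
Iteration 2:
  f(1.060000) = 0.571128
  f(0.690323) = -0.080717
  x_3 = 0.690323 - (-0.080717)×(0.690323 - 1.060000)/(-0.080717 - 0.571128)
       = 0.736100
Iteration 3:
  f(0.690323) = -0.080717
  f(0.736100) = -0.004993
  x_4 = 0.736100 - (-0.004993)×(0.736100 - 0.690323)/(-0.004993 - (-0.080717))
       = 0.739118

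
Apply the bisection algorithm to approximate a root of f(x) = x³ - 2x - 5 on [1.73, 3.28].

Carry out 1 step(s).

f(x) = x³ - 2x - 5
Initial interval: [1.73, 3.28]

Iteration 1:
  c_1 = (1.730000 + 3.280000)/2 = 2.505000
  f(c_1) = f(2.505000) = 5.708938
  f(a) × f(c) < 0, new interval: [1.730000, 2.505000]

After 1 iteration(s), the approximation is c_1 = 2.505000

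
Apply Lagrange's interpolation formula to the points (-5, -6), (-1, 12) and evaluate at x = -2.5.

Lagrange interpolation formula:
P(x) = Σ yᵢ × Lᵢ(x)
where Lᵢ(x) = Π_{j≠i} (x - xⱼ)/(xᵢ - xⱼ)

L_0(-2.5) = (-2.5 - (-1))/(-5 - (-1)) = 0.375000
L_1(-2.5) = (-2.5 - (-5))/(-1 - (-5)) = 0.625000

P(-2.5) = (-6)×L_0(-2.5) + 12×L_1(-2.5)
P(-2.5) = 5.250000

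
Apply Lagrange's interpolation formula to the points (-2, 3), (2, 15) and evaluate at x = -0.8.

Lagrange interpolation formula:
P(x) = Σ yᵢ × Lᵢ(x)
where Lᵢ(x) = Π_{j≠i} (x - xⱼ)/(xᵢ - xⱼ)

L_0(-0.8) = (-0.8 - 2)/(-2 - 2) = 0.700000
L_1(-0.8) = (-0.8 - (-2))/(2 - (-2)) = 0.300000

P(-0.8) = 3×L_0(-0.8) + 15×L_1(-0.8)
P(-0.8) = 6.600000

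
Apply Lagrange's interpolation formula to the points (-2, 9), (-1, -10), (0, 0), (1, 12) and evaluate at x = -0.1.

Lagrange interpolation formula:
P(x) = Σ yᵢ × Lᵢ(x)
where Lᵢ(x) = Π_{j≠i} (x - xⱼ)/(xᵢ - xⱼ)

L_0(-0.1) = (-0.1 - (-1))/(-2 - (-1)) × (-0.1 - 0)/(-2 - 0) × (-0.1 - 1)/(-2 - 1) = -0.016500
L_1(-0.1) = (-0.1 - (-2))/(-1 - (-2)) × (-0.1 - 0)/(-1 - 0) × (-0.1 - 1)/(-1 - 1) = 0.104500
L_2(-0.1) = (-0.1 - (-2))/(0 - (-2)) × (-0.1 - (-1))/(0 - (-1)) × (-0.1 - 1)/(0 - 1) = 0.940500
L_3(-0.1) = (-0.1 - (-2))/(1 - (-2)) × (-0.1 - (-1))/(1 - (-1)) × (-0.1 - 0)/(1 - 0) = -0.028500

P(-0.1) = 9×L_0(-0.1) + (-10)×L_1(-0.1) + 0×L_2(-0.1) + 12×L_3(-0.1)
P(-0.1) = -1.535500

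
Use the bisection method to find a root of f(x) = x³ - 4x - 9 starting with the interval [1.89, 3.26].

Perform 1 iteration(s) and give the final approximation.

f(x) = x³ - 4x - 9
Initial interval: [1.89, 3.26]

Iteration 1:
  c_1 = (1.890000 + 3.260000)/2 = 2.575000
  f(c_1) = f(2.575000) = -2.226141
  f(a) × f(c) ≥ 0, new interval: [2.575000, 3.260000]

After 1 iteration(s), the approximation is c_1 = 2.575000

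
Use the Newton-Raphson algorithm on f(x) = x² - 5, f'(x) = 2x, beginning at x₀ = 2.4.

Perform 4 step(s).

f(x) = x² - 5
f'(x) = 2x
x₀ = 2.4

Newton-Raphson formula: x_{n+1} = x_n - f(x_n)/f'(x_n)

Iteration 1:
  f(2.400000) = 0.760000
  f'(2.400000) = 4.800000
  x_1 = 2.400000 - 0.760000/4.800000 = 2.241667
Iteration 2:
  f(2.241667) = 0.025069
  f'(2.241667) = 4.483333
  x_2 = 2.241667 - 0.025069/4.483333 = 2.236075
Iteration 3:
  f(2.236075) = 0.000031
  f'(2.236075) = 4.472150
  x_3 = 2.236075 - 0.000031/4.472150 = 2.236068
Iteration 4:
  f(2.236068) = 0.000000
  f'(2.236068) = 4.472136
  x_4 = 2.236068 - 0.000000/4.472136 = 2.236068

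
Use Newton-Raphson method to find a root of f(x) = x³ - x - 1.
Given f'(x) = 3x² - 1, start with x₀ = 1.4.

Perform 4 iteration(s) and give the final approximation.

f(x) = x³ - x - 1
f'(x) = 3x² - 1
x₀ = 1.4

Newton-Raphson formula: x_{n+1} = x_n - f(x_n)/f'(x_n)

Iteration 1:
  f(1.400000) = 0.344000
  f'(1.400000) = 4.880000
  x_1 = 1.400000 - 0.344000/4.880000 = 1.329508
Iteration 2:
  f(1.329508) = 0.020520
  f'(1.329508) = 4.302776
  x_2 = 1.329508 - 0.020520/4.302776 = 1.324739
Iteration 3:
  f(1.324739) = 0.000091
  f'(1.324739) = 4.264802
  x_3 = 1.324739 - 0.000091/4.264802 = 1.324718
Iteration 4:
  f(1.324718) = 0.000000
  f'(1.324718) = 4.264633
  x_4 = 1.324718 - 0.000000/4.264633 = 1.324718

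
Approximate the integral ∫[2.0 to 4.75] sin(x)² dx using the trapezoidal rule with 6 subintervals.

f(x) = sin(x)²
a = 2.0, b = 4.75, n = 6
h = (b - a)/n = 0.458333

Trapezoidal rule: (h/2)[f(x₀) + 2f(x₁) + 2f(x₂) + ... + f(xₙ)]

x_0 = 2.0000, f(x_0) = 0.826822, coefficient = 1
x_1 = 2.4583, f(x_1) = 0.398570, coefficient = 2
x_2 = 2.9167, f(x_2) = 0.049744, coefficient = 2
x_3 = 3.3750, f(x_3) = 0.053497, coefficient = 2
x_4 = 3.8333, f(x_4) = 0.406889, coefficient = 2
x_5 = 4.2917, f(x_5) = 0.833193, coefficient = 2
x_6 = 4.7500, f(x_6) = 0.998586, coefficient = 1

I ≈ (0.458333/2) × 5.309195 = 1.216691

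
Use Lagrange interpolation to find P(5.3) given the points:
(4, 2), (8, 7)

Lagrange interpolation formula:
P(x) = Σ yᵢ × Lᵢ(x)
where Lᵢ(x) = Π_{j≠i} (x - xⱼ)/(xᵢ - xⱼ)

L_0(5.3) = (5.3 - 8)/(4 - 8) = 0.675000
L_1(5.3) = (5.3 - 4)/(8 - 4) = 0.325000

P(5.3) = 2×L_0(5.3) + 7×L_1(5.3)
P(5.3) = 3.625000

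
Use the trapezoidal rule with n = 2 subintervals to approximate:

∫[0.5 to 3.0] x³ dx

f(x) = x³
a = 0.5, b = 3.0, n = 2
h = (b - a)/n = 1.250000

Trapezoidal rule: (h/2)[f(x₀) + 2f(x₁) + 2f(x₂) + ... + f(xₙ)]

x_0 = 0.5000, f(x_0) = 0.125000, coefficient = 1
x_1 = 1.7500, f(x_1) = 5.359375, coefficient = 2
x_2 = 3.0000, f(x_2) = 27.000000, coefficient = 1

I ≈ (1.250000/2) × 37.843750 = 23.652344
Exact value: 20.234375
Error: 3.417969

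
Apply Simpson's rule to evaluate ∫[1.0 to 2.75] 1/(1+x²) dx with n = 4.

f(x) = 1/(1+x²)
a = 1.0, b = 2.75, n = 4
h = (b - a)/n = 0.437500

Simpson's rule: (h/3)[f(x₀) + 4f(x₁) + 2f(x₂) + ... + f(xₙ)]

x_0 = 1.0000, f(x_0) = 0.500000, coefficient = 1
x_1 = 1.4375, f(x_1) = 0.326115, coefficient = 4
x_2 = 1.8750, f(x_2) = 0.221453, coefficient = 2
x_3 = 2.3125, f(x_3) = 0.157538, coefficient = 4
x_4 = 2.7500, f(x_4) = 0.116788, coefficient = 1

I ≈ (0.437500/3) × 2.994307 = 0.436670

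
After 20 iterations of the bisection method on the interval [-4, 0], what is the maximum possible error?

Bisection error bound: |error| ≤ (b-a)/2^n
|error| ≤ (0 - (-4))/2^20 = 4/2^20
|error| ≤ 0.0000038147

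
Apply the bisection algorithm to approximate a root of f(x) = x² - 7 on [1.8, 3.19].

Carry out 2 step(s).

f(x) = x² - 7
Initial interval: [1.8, 3.19]

Iteration 1:
  c_1 = (1.800000 + 3.190000)/2 = 2.495000
  f(c_1) = f(2.495000) = -0.774975
  f(a) × f(c) ≥ 0, new interval: [2.495000, 3.190000]
Iteration 2:
  c_2 = (2.495000 + 3.190000)/2 = 2.842500
  f(c_2) = f(2.842500) = 1.079806
  f(a) × f(c) < 0, new interval: [2.495000, 2.842500]

After 2 iteration(s), the approximation is c_2 = 2.842500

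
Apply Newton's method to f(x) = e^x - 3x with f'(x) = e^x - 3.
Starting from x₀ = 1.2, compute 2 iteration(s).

f(x) = e^x - 3x
f'(x) = e^x - 3
x₀ = 1.2

Newton-Raphson formula: x_{n+1} = x_n - f(x_n)/f'(x_n)

Iteration 1:
  f(1.200000) = -0.279883
  f'(1.200000) = 0.320117
  x_1 = 1.200000 - (-0.279883)/0.320117 = 2.074315
Iteration 2:
  f(2.074315) = 1.736148
  f'(2.074315) = 4.959094
  x_2 = 2.074315 - 1.736148/4.959094 = 1.724221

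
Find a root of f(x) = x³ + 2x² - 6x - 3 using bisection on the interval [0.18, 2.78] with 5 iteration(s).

f(x) = x³ + 2x² - 6x - 3
Initial interval: [0.18, 2.78]

Iteration 1:
  c_1 = (0.180000 + 2.780000)/2 = 1.480000
  f(c_1) = f(1.480000) = -4.257408
  f(a) × f(c) ≥ 0, new interval: [1.480000, 2.780000]
Iteration 2:
  c_2 = (1.480000 + 2.780000)/2 = 2.130000
  f(c_2) = f(2.130000) = 2.957397
  f(a) × f(c) < 0, new interval: [1.480000, 2.130000]
Iteration 3:
  c_3 = (1.480000 + 2.130000)/2 = 1.805000
  f(c_3) = f(1.805000) = -1.433215
  f(a) × f(c) ≥ 0, new interval: [1.805000, 2.130000]
Iteration 4:
  c_4 = (1.805000 + 2.130000)/2 = 1.967500
  f(c_4) = f(1.967500) = 0.553416
  f(a) × f(c) < 0, new interval: [1.805000, 1.967500]
Iteration 5:
  c_5 = (1.805000 + 1.967500)/2 = 1.886250
  f(c_5) = f(1.886250) = -0.490459
  f(a) × f(c) ≥ 0, new interval: [1.886250, 1.967500]

After 5 iteration(s), the approximation is c_5 = 1.886250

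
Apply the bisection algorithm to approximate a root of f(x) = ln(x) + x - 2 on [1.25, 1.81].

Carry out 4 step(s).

f(x) = ln(x) + x - 2
Initial interval: [1.25, 1.81]

Iteration 1:
  c_1 = (1.250000 + 1.810000)/2 = 1.530000
  f(c_1) = f(1.530000) = -0.044732
  f(a) × f(c) ≥ 0, new interval: [1.530000, 1.810000]
Iteration 2:
  c_2 = (1.530000 + 1.810000)/2 = 1.670000
  f(c_2) = f(1.670000) = 0.182824
  f(a) × f(c) < 0, new interval: [1.530000, 1.670000]
Iteration 3:
  c_3 = (1.530000 + 1.670000)/2 = 1.600000
  f(c_3) = f(1.600000) = 0.070004
  f(a) × f(c) < 0, new interval: [1.530000, 1.600000]
Iteration 4:
  c_4 = (1.530000 + 1.600000)/2 = 1.565000
  f(c_4) = f(1.565000) = 0.012886
  f(a) × f(c) < 0, new interval: [1.530000, 1.565000]

After 4 iteration(s), the approximation is c_4 = 1.565000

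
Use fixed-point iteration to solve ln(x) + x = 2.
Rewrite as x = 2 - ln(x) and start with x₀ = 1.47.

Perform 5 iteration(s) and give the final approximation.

Equation: ln(x) + x = 2
Fixed-point form: x = 2 - ln(x)
x₀ = 1.47

x_1 = g(1.470000) = 1.614738
x_2 = g(1.614738) = 1.520828
x_3 = g(1.520828) = 1.580745
x_4 = g(1.580745) = 1.542104
x_5 = g(1.542104) = 1.566853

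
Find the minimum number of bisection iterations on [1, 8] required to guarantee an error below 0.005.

We need (b-a)/2^n ≤ 0.005
(8 - 1)/2^n ≤ 0.005
7/2^n ≤ 0.005
2^n ≥ 1400
n ≥ log₂(1400) = 10.45
n ≥ 11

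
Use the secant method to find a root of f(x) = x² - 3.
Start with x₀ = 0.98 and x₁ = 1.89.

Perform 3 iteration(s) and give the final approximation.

f(x) = x² - 3
x₀ = 0.98, x₁ = 1.89

Secant formula: x_{n+1} = x_n - f(x_n)(x_n - x_{n-1})/(f(x_n) - f(x_{n-1}))

Iteration 1:
  f(0.980000) = -2.039600
  f(1.890000) = 0.572100
  x_2 = 1.890000 - 0.572100×(1.890000 - 0.980000)/(0.572100 - (-2.039600))
       = 1.690662
Iteration 2:
  f(1.890000) = 0.572100
  f(1.690662) = -0.141662
  x_3 = 1.690662 - (-0.141662)×(1.690662 - 1.890000)/(-0.141662 - 0.572100)
       = 1.730225
Iteration 3:
  f(1.690662) = -0.141662
  f(1.730225) = -0.006321
  x_4 = 1.730225 - (-0.006321)×(1.730225 - 1.690662)/(-0.006321 - (-0.141662))
       = 1.732073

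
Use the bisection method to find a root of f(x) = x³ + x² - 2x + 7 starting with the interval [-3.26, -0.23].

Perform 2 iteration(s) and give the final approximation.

f(x) = x³ + x² - 2x + 7
Initial interval: [-3.26, -0.23]

Iteration 1:
  c_1 = (-3.260000 + (-0.230000))/2 = -1.745000
  f(c_1) = f(-1.745000) = 8.221456
  f(a) × f(c) < 0, new interval: [-3.260000, -1.745000]
Iteration 2:
  c_2 = (-3.260000 + (-1.745000))/2 = -2.502500
  f(c_2) = f(-2.502500) = 2.595584
  f(a) × f(c) < 0, new interval: [-3.260000, -2.502500]

After 2 iteration(s), the approximation is c_2 = -2.502500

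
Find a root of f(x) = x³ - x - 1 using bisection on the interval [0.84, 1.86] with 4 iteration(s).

f(x) = x³ - x - 1
Initial interval: [0.84, 1.86]

Iteration 1:
  c_1 = (0.840000 + 1.860000)/2 = 1.350000
  f(c_1) = f(1.350000) = 0.110375
  f(a) × f(c) < 0, new interval: [0.840000, 1.350000]
Iteration 2:
  c_2 = (0.840000 + 1.350000)/2 = 1.095000
  f(c_2) = f(1.095000) = -0.782068
  f(a) × f(c) ≥ 0, new interval: [1.095000, 1.350000]
Iteration 3:
  c_3 = (1.095000 + 1.350000)/2 = 1.222500
  f(c_3) = f(1.222500) = -0.395466
  f(a) × f(c) ≥ 0, new interval: [1.222500, 1.350000]
Iteration 4:
  c_4 = (1.222500 + 1.350000)/2 = 1.286250
  f(c_4) = f(1.286250) = -0.158228
  f(a) × f(c) ≥ 0, new interval: [1.286250, 1.350000]

After 4 iteration(s), the approximation is c_4 = 1.286250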